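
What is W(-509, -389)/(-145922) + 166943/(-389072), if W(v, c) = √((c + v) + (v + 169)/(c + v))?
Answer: -166943/389072 - I*√45240342/32759489 ≈ -0.42908 - 0.00020532*I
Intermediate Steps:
W(v, c) = √(c + v + (169 + v)/(c + v)) (W(v, c) = √((c + v) + (169 + v)/(c + v)) = √(c + v + (169 + v)/(c + v)))
W(-509, -389)/(-145922) + 166943/(-389072) = √((169 - 509 + (-389 - 509)²)/(-389 - 509))/(-145922) + 166943/(-389072) = √((169 - 509 + (-898)²)/(-898))*(-1/145922) + 166943*(-1/389072) = √(-(169 - 509 + 806404)/898)*(-1/145922) - 166943/389072 = √(-1/898*806064)*(-1/145922) - 166943/389072 = √(-403032/449)*(-1/145922) - 166943/389072 = (2*I*√45240342/449)*(-1/145922) - 166943/389072 = -I*√45240342/32759489 - 166943/389072 = -166943/389072 - I*√45240342/32759489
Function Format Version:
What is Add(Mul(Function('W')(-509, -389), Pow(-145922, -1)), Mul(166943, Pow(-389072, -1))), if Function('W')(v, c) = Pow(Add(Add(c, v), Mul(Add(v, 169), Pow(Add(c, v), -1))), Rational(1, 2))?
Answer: Add(Rational(-166943, 389072), Mul(Rational(-1, 32759489), I, Pow(45240342, Rational(1, 2)))) ≈ Add(-0.42908, Mul(-0.00020532, I))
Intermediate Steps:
Function('W')(v, c) = Pow(Add(c, v, Mul(Pow(Add(c, v), -1), Add(169, v))), Rational(1, 2)) (Function('W')(v, c) = Pow(Add(Add(c, v), Mul(Add(169, v), Pow(Add(c, v), -1))), Rational(1, 2)) = Pow(Add(Add(c, v), Mul(Pow(Add(c, v), -1), Add(169, v))), Rational(1, 2)) = Pow(Add(c, v, Mul(Pow(Add(c, v), -1), Add(169, v))), Rational(1, 2)))
Add(Mul(Function('W')(-509, -389), Pow(-145922, -1)), Mul(166943, Pow(-389072, -1))) = Add(Mul(Pow(Mul(Pow(Add(-389, -509), -1), Add(169, -509, Pow(Add(-389, -509), 2))), Rational(1, 2)), Pow(-145922, -1)), Mul(166943, Pow(-389072, -1))) = Add(Mul(Pow(Mul(Pow(-898, -1), Add(169, -509, Pow(-898, 2))), Rational(1, 2)), Rational(-1, 145922)), Mul(166943, Rational(-1, 389072))) = Add(Mul(Pow(Mul(Rational(-1, 898), Add(169, -509, 806404)), Rational(1, 2)), Rational(-1, 145922)), Rational(-166943, 389072)) = Add(Mul(Pow(Mul(Rational(-1, 898), 806064), Rational(1, 2)), Rational(-1, 145922)), Rational(-166943, 389072)) = Add(Mul(Pow(Rational(-403032, 449), Rational(1, 2)), Rational(-1, 145922)), Rational(-166943, 389072)) = Add(Mul(Mul(Rational(2, 449), I, Pow(45240342, Rational(1, 2))), Rational(-1, 145922)), Rational(-166943, 389072)) = Add(Mul(Rational(-1, 32759489), I, Pow(45240342, Rational(1, 2))), Rational(-166943, 389072)) = Add(Rational(-166943, 389072), Mul(Rational(-1, 32759489), I, Pow(45240342, Rational(1, 2))))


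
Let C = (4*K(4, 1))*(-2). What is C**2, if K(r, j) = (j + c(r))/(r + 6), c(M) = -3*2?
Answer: 16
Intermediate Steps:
c(M) = -6
K(r, j) = (-6 + j)/(6 + r) (K(r, j) = (j - 6)/(r + 6) = (-6 + j)/(6 + r))
C = 4 (C = (4*((-6 + 1)/(6 + 4)))*(-2) = (4*(-5/10))*(-2) = (4*((1/10)*(-5)))*(-2) = (4*(-1/2))*(-2) = -2*(-2) = 4)
C**2 = 4**2 = 16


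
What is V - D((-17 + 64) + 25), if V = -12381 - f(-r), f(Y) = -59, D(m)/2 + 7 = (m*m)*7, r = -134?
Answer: -84884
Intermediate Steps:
D(m) = -14 + 14*m**2 (D(m) = -14 + 2*((m*m)*7) = -14 + 2*(m**2*7) = -14 + 2*(7*m**2) = -14 + 14*m**2)
V = -12322 (V = -12381 - 1*(-59) = -12381 + 59 = -12322)
V - D((-17 + 64) + 25) = -12322 - (-14 + 14*((-17 + 64) + 25)**2) = -12322 - (-14 + 14*(47 + 25)**2) = -12322 - (-14 + 14*72**2) = -12322 - (-14 + 14*5184) = -12322 - (-14 + 72576) = -12322 - 1*72562 = -12322 - 72562 = -84884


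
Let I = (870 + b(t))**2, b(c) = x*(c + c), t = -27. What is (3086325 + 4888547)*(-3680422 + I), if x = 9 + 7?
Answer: -29350607260592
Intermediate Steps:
x = 16
b(c) = 32*c (b(c) = 16*(c + c) = 16*(2*c) = 32*c)
I = 36 (I = (870 + 32*(-27))**2 = (870 - 864)**2 = 6**2 = 36)
(3086325 + 4888547)*(-3680422 + I) = (3086325 + 4888547)*(-3680422 + 36) = 7974872*(-3680386) = -29350607260592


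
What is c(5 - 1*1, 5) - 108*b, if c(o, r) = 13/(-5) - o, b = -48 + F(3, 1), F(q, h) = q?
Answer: 24267/5 ≈ 4853.4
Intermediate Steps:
b = -45 (b = -48 + 3 = -45)
c(o, r) = -13/5 - o (c(o, r) = 13*(-⅕) - o = -13/5 - o)
c(5 - 1*1, 5) - 108*b = (-13/5 - (5 - 1*1)) - 108*(-45) = (-13/5 - (5 - 1)) + 4860 = (-13/5 - 1*4) + 4860 = (-13/5 - 4) + 4860 = -33/5 + 4860 = 24267/5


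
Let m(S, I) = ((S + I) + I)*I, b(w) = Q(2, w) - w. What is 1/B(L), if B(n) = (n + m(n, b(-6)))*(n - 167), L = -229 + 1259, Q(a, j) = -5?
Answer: 1/1779506 ≈ 5.6195e-7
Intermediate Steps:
L = 1030
b(w) = -5 - w
m(S, I) = I*(S + 2*I) (m(S, I) = ((I + S) + I)*I = (S + 2*I)*I = I*(S + 2*I))
B(n) = (-167 + n)*(2 + 2*n) (B(n) = (n + (-5 - 1*(-6))*(n + 2*(-5 - 1*(-6))))*(n - 167) = (n + (-5 + 6)*(n + 2*(-5 + 6)))*(-167 + n) = (n + 1*(n + 2*1))*(-167 + n) = (n + 1*(n + 2))*(-167 + n) = (n + 1*(2 + n))*(-167 + n) = (n + (2 + n))*(-167 + n) = (2 + 2*n)*(-167 + n) = (-167 + n)*(2 + 2*n))
1/B(L) = 1/(-334 - 332*1030 + 2*1030²) = 1/(-334 - 341960 + 2*1060900) = 1/(-334 - 341960 + 2121800) = 1/1779506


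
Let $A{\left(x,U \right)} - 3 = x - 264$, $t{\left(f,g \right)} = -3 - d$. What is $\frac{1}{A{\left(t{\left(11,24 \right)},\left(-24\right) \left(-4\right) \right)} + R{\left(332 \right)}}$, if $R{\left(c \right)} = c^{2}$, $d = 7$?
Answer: $\frac{1}{109953} \approx 9.0948 \cdot 10^{-6}$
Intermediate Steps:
$t{\left(f,g \right)} = -10$ ($t{\left(f,g \right)} = -3 - 7 = -10$)
$A{\left(x,U \right)} = -261 + x$ ($A{\left(x,U \right)} = 3 + \left(x - 264\right) = 3 + \left(-264 + x\right) = -261 + x$)
$\frac{1}{A{\left(t{\left(11,24 \right)},\left(-24\right) \left(-4\right) \right)} + R{\left(332 \right)}} = \frac{1}{\left(-261 - 10\right) + 332^{2}} = \frac{1}{-271 + 110224} = \frac{1}{109953}$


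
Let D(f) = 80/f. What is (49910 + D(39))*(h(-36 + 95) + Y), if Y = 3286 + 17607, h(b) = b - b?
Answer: 40669687010/39 ≈ 1.0428e+9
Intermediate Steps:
h(b) = 0
Y = 20893
(49910 + D(39))*(h(-36 + 95) + Y) = (49910 + 80/39)*(0 + 20893) = (49910 + 80*(1/39))*20893 = (49910 + 80/39)*20893 = (1946570/39)*20893 = 40669687010/39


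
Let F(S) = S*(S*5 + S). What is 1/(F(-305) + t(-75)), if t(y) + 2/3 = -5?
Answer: 3/1674433 ≈ 1.7917e-6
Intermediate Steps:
t(y) = -17/3 (t(y) = -⅔ - 5 = -17/3)
F(S) = 6*S² (F(S) = S*(5*S + S) = S*(6*S) = 6*S²)
1/(F(-305) + t(-75)) = 1/(6*(-305)² - 17/3) = 1/(6*93025 - 17/3) = 1/(558150 - 17/3) = 1/(1674433/3) = 3/1674433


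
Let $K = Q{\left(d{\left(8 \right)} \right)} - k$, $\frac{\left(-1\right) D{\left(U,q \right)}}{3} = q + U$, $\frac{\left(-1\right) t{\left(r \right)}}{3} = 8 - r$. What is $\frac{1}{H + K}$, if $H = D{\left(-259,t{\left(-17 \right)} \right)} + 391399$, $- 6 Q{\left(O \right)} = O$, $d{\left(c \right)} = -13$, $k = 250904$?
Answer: $\frac{6}{848995} \approx 7.0672 \cdot 10^{-6}$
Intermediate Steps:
$t{\left(r \right)} = -24 + 3 r$ ($t{\left(r \right)} = - 3 \left(8 - r\right) = -24 + 3 r$)
$Q{\left(O \right)} = - \frac{O}{6}$
$D{\left(U,q \right)} = - 3 U - 3 q$ ($D{\left(U,q \right)} = - 3 \left(q + U\right) = - 3 \left(U + q\right) = - 3 U - 3 q$)
$K = - \frac{1505411}{6}$ ($K = \left(- \frac{1}{6}\right) \left(-13\right) - 250904 = \frac{13}{6} - 250904 = - \frac{1505411}{6} \approx -2.509 \cdot 10^{5}$)
$H = 392401$ ($H = \left(\left(-3\right) \left(-259\right) - 3 \left(-24 + 3 \left(-17\right)\right)\right) + 391399 = \left(777 - 3 \left(-24 - 51\right)\right) + 391399 = \left(777 - -225\right) + 391399 = \left(777 + 225\right) + 391399 = 1002 + 391399 = 392401$)
$\frac{1}{H + K} = \frac{1}{392401 - \frac{1505411}{6}} = \frac{1}{\frac{848995}{6}} = \frac{6}{848995}$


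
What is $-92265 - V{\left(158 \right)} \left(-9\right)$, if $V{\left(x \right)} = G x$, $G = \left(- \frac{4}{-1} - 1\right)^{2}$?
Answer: $-79467$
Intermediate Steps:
$G = 9$ ($G = \left(\left(-4\right) \left(-1\right) - 1\right)^{2} = \left(4 - 1\right)^{2} = 3^{2} = 9$)
$V{\left(x \right)} = 9 x$
$-92265 - V{\left(158 \right)} \left(-9\right) = -92265 - 9 \cdot 158 \left(-9\right) = -92265 - 1422 \left(-9\right) = -92265 - -12798 = -92265 + 12798 = -79467$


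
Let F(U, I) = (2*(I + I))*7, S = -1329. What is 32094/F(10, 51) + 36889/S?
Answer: -1670761/316302 ≈ -5.2822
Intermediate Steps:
F(U, I) = 28*I (F(U, I) = (2*(2*I))*7 = (4*I)*7 = 28*I)
32094/F(10, 51) + 36889/S = 32094/((28*51)) + 36889/(-1329) = 32094/1428 + 36889*(-1/1329) = 32094*(1/1428) - 36889/1329 = 5349/238 - 36889/1329 = -1670761/316302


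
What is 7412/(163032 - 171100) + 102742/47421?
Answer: 119359501/95648157 ≈ 1.2479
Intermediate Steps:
7412/(163032 - 171100) + 102742/47421 = 7412/(-8068) + 102742*(1/47421) = 7412*(-1/8068) + 102742/47421 = -1853/2017 + 102742/47421 = 119359501/95648157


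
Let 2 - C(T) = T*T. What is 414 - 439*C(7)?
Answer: 21047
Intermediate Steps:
C(T) = 2 - T² (C(T) = 2 - T*T = 2 - T²)
414 - 439*C(7) = 414 - 439*(2 - 1*7²) = 414 - 439*(2 - 1*49) = 414 - 439*(2 - 49) = 414 - 439*(-47) = 414 + 20633 = 21047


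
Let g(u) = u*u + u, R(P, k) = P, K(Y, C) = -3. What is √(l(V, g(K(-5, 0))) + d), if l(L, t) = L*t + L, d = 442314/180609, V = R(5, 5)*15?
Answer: √1911686844639/60203 ≈ 22.966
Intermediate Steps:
g(u) = u + u² (g(u) = u² + u = u + u²)
V = 75 (V = 5*15 = 75)
d = 147438/60203 (d = 442314*(1/180609) = 147438/60203 ≈ 2.4490)
l(L, t) = L + L*t
√(l(V, g(K(-5, 0))) + d) = √(75*(1 - 3*(1 - 3)) + 147438/60203) = √(75*(1 - 3*(-2)) + 147438/60203) = √(75*(1 + 6) + 147438/60203) = √(75*7 + 147438/60203) = √(525 + 147438/60203) = √(31754013/60203) = √1911686844639/60203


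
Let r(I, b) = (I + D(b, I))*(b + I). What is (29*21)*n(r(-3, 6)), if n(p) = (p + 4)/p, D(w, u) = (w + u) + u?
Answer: 1015/3 ≈ 338.33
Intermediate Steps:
D(w, u) = w + 2*u (D(w, u) = (u + w) + u = w + 2*u)
r(I, b) = (I + b)*(b + 3*I) (r(I, b) = (I + (b + 2*I))*(b + I) = (b + 3*I)*(I + b) = (I + b)*(b + 3*I))
n(p) = (4 + p)/p
(29*21)*n(r(-3, 6)) = (29*21)*((4 + (6² + 3*(-3)² + 4*(-3)*6))/(6² + 3*(-3)² + 4*(-3)*6)) = 609*((4 + (36 + 3*9 - 72))/(36 + 3*9 - 72)) = 609*((4 + (36 + 27 - 72))/(36 + 27 - 72)) = 609*((4 - 9)/(-9)) = 609*(-⅑*(-5)) = 609*(5/9) = 1015/3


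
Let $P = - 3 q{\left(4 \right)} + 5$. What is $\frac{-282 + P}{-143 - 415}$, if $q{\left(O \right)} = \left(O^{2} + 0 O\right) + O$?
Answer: $\frac{337}{558} \approx 0.60394$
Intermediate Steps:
$q{\left(O \right)} = O + O^{2}$ ($q{\left(O \right)} = \left(O^{2} + 0\right) + O = O^{2} + O = O + O^{2}$)
$P = -55$ ($P = - 3 \cdot 4 \left(1 + 4\right) + 5 = - 3 \cdot 4 \cdot 5 + 5 = \left(-3\right) 20 + 5 = -60 + 5 = -55$)
$\frac{-282 + P}{-143 - 415} = \frac{-282 - 55}{-143 - 415} = - \frac{337}{-558} = \left(-337\right) \left(- \frac{1}{558}\right) = \frac{337}{558}$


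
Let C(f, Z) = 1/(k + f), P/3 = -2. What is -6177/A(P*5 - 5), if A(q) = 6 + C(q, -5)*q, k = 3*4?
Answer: -142071/173 ≈ -821.22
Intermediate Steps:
P = -6 (P = 3*(-2) = -6)
k = 12
C(f, Z) = 1/(12 + f)
A(q) = 6 + q/(12 + q)
-6177/A(P*5 - 5) = -6177*(12 + (-6*5 - 5))/(72 + 7*(-6*5 - 5)) = -6177*(12 + (-30 - 5))/(72 + 7*(-30 - 5)) = -6177*(12 - 35)/(72 + 7*(-35)) = -6177*(-23/(72 - 245)) = -6177/((-1/23*(-173))) = -6177/173/23 = -6177*23/173 = -142071/173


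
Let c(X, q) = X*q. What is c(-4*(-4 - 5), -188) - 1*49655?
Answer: -56423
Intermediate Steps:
c(-4*(-4 - 5), -188) - 1*49655 = -4*(-4 - 5)*(-188) - 1*49655 = -4*(-9)*(-188) - 49655 = 36*(-188) - 49655 = -6768 - 49655 = -56423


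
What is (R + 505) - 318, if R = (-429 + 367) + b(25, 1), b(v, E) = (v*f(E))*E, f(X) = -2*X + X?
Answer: 100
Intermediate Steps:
f(X) = -X
b(v, E) = -v*E² (b(v, E) = (v*(-E))*E = (-E*v)*E = -v*E²)
R = -87 (R = (-429 + 367) - 1*25*1² = -62 - 1*25*1 = -62 - 25 = -87)
(R + 505) - 318 = (-87 + 505) - 318 = 418 - 318 = 100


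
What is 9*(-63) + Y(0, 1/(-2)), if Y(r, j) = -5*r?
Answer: -567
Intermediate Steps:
9*(-63) + Y(0, 1/(-2)) = 9*(-63) - 5*0 = -567 + 0 = -567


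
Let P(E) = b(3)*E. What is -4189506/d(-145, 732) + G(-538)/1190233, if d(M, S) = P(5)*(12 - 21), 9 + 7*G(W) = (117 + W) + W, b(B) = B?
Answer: 1057739937382/34083945 ≈ 31033.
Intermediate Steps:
P(E) = 3*E
G(W) = 108/7 + 2*W/7 (G(W) = -9/7 + ((117 + W) + W)/7 = -9/7 + (117 + 2*W)/7 = -9/7 + (117/7 + 2*W/7) = 108/7 + 2*W/7)
d(M, S) = -135 (d(M, S) = (3*5)*(12 - 21) = 15*(-9) = -135)
-4189506/d(-145, 732) + G(-538)/1190233 = -4189506/(-135) + (108/7 + (2/7)*(-538))/1190233 = -4189506*(-1/135) + (108/7 - 1076/7)*(1/1190233) = 1396502/45 - 968/7*1/1190233 = 1396502/45 - 88/757421 = 1057739937382/34083945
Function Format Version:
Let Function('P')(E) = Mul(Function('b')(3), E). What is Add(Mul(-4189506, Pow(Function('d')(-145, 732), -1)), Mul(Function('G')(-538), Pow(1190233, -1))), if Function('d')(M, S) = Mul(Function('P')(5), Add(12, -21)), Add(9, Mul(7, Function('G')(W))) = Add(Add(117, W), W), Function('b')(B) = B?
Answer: Rational(1057739937382, 34083945) ≈ 31033.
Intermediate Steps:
Function('P')(E) = Mul(3, E)
Function('G')(W) = Add(Rational(108, 7), Mul(Rational(2, 7), W)) (Function('G')(W) = Add(Rational(-9, 7), Mul(Rational(1, 7), Add(Add(117, W), W))) = Add(Rational(-9, 7), Mul(Rational(1, 7), Add(117, Mul(2, W)))) = Add(Rational(-9, 7), Add(Rational(117, 7), Mul(Rational(2, 7), W))) = Add(Rational(108, 7), Mul(Rational(2, 7), W)))
Function('d')(M, S) = -135 (Function('d')(M, S) = Mul(Mul(3, 5), Add(12, -21)) = Mul(15, -9) = -135)
Add(Mul(-4189506, Pow(Function('d')(-145, 732), -1)), Mul(Function('G')(-538), Pow(1190233, -1))) = Add(Mul(-4189506, Pow(-135, -1)), Mul(Add(Rational(108, 7), Mul(Rational(2, 7), -538)), Pow(1190233, -1))) = Add(Mul(-4189506, Rational(-1, 135)), Mul(Add(Rational(108, 7), Rational(-1076, 7)), Rational(1, 1190233))) = Add(Rational(1396502, 45), Mul(Rational(-968, 7), Rational(1, 1190233))) = Add(Rational(1396502, 45), Rational(-88, 757421)) = Rational(1057739937382, 34083945)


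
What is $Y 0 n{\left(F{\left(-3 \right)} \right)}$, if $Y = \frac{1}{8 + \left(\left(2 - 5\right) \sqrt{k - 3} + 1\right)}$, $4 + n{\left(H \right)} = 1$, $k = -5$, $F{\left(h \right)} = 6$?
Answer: $0$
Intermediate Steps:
$n{\left(H \right)} = -3$ ($n{\left(H \right)} = -4 + 1 = -3$)
$Y = \frac{1}{9 - 6 i \sqrt{2}}$ ($Y = \frac{1}{8 + \left(\left(2 - 5\right) \sqrt{-5 - 3} + 1\right)} = \frac{1}{8 + \left(\left(2 - 5\right) \sqrt{-8} + 1\right)} = \frac{1}{8 + \left(- 3 \cdot 2 i \sqrt{2} + 1\right)} = \frac{1}{8 + \left(- 6 i \sqrt{2} + 1\right)} = \frac{1}{8 + \left(1 - 6 i \sqrt{2}\right)} = \frac{1}{9 - 6 i \sqrt{2}} \approx 0.058824 + 0.055459 i$)
$Y 0 n{\left(F{\left(-3 \right)} \right)} = \left(\frac{1}{17} + \frac{2 i \sqrt{2}}{51}\right) 0 \left(-3\right) = 0 \left(-3\right) = 0$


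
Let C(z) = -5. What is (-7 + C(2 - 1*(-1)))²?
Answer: 144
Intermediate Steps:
(-7 + C(2 - 1*(-1)))² = (-7 - 5)² = (-12)² = 144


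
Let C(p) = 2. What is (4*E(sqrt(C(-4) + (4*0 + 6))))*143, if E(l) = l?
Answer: 1144*sqrt(2) ≈ 1617.9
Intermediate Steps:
(4*E(sqrt(C(-4) + (4*0 + 6))))*143 = (4*sqrt(2 + (4*0 + 6)))*143 = (4*sqrt(2 + (0 + 6)))*143 = (4*sqrt(2 + 6))*143 = (4*sqrt(8))*143 = (4*(2*sqrt(2)))*143 = (8*sqrt(2))*143 = 1144*sqrt(2)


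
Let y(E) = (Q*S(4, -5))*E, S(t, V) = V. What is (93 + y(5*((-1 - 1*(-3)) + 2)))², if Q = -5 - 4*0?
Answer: 351649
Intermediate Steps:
Q = -5 (Q = -5 + 0 = -5)
y(E) = 25*E (y(E) = (-5*(-5))*E = 25*E)
(93 + y(5*((-1 - 1*(-3)) + 2)))² = (93 + 25*(5*((-1 - 1*(-3)) + 2)))² = (93 + 25*(5*((-1 + 3) + 2)))² = (93 + 25*(5*(2 + 2)))² = (93 + 25*(5*4))² = (93 + 25*20)² = (93 + 500)² = 593² = 351649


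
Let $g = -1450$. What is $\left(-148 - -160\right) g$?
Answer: $-17400$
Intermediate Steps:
$\left(-148 - -160\right) g = \left(-148 - -160\right) \left(-1450\right) = \left(-148 + 160\right) \left(-1450\right) = 12 \left(-1450\right) = -17400$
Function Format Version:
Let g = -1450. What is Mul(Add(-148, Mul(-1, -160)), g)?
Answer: -17400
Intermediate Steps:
Mul(Add(-148, Mul(-1, -160)), g) = Mul(Add(-148, Mul(-1, -160)), -1450) = Mul(Add(-148, 160), -1450) = Mul(12, -1450) = -17400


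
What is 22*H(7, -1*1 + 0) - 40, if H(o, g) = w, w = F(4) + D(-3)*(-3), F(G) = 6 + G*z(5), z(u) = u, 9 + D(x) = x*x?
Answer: 532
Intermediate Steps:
D(x) = -9 + x² (D(x) = -9 + x*x = -9 + x²)
F(G) = 6 + 5*G (F(G) = 6 + G*5 = 6 + 5*G)
w = 26 (w = (6 + 5*4) + (-9 + (-3)²)*(-3) = (6 + 20) + (-9 + 9)*(-3) = 26 + 0*(-3) = 26 + 0 = 26)
H(o, g) = 26
22*H(7, -1*1 + 0) - 40 = 22*26 - 40 = 572 - 40 = 532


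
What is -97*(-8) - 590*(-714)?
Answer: 422036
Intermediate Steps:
-97*(-8) - 590*(-714) = 776 + 421260 = 422036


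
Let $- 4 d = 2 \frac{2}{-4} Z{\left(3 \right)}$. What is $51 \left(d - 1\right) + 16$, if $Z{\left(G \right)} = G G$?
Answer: $\frac{319}{4} \approx 79.75$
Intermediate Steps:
$Z{\left(G \right)} = G^{2}$
$d = \frac{9}{4}$ ($d = - \frac{2 \frac{2}{-4} \cdot 3^{2}}{4} = - \frac{2 \cdot 2 \left(- \frac{1}{4}\right) 9}{4} = - \frac{2 \left(- \frac{1}{2}\right) 9}{4} = - \frac{\left(-1\right) 9}{4} = \left(- \frac{1}{4}\right) \left(-9\right) = \frac{9}{4} \approx 2.25$)
$51 \left(d - 1\right) + 16 = 51 \left(\frac{9}{4} - 1\right) + 16 = 51 \cdot \frac{5}{4} + 16 = \frac{255}{4} + 16 = \frac{319}{4}$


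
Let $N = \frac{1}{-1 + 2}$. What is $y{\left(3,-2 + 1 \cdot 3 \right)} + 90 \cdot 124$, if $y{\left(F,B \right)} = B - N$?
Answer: $11160$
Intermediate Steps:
$N = 1$ ($N = 1^{-1} = 1$)
$y{\left(F,B \right)} = -1 + B$ ($y{\left(F,B \right)} = B - 1 = -1 + B$)
$y{\left(3,-2 + 1 \cdot 3 \right)} + 90 \cdot 124 = \left(-1 + \left(-2 + 1 \cdot 3\right)\right) + 90 \cdot 124 = \left(-1 + \left(-2 + 3\right)\right) + 11160 = \left(-1 + 1\right) + 11160 = 0 + 11160 = 11160$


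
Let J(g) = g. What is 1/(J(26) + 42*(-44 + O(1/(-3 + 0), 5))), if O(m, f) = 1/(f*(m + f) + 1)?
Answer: -73/132880 ≈ -0.00054937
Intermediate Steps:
O(m, f) = 1/(1 + f*(f + m)) (O(m, f) = 1/(f*(f + m) + 1) = 1/(1 + f*(f + m)))
1/(J(26) + 42*(-44 + O(1/(-3 + 0), 5))) = 1/(26 + 42*(-44 + 1/(1 + 5² + 5/(-3 + 0)))) = 1/(26 + 42*(-44 + 1/(1 + 25 + 5/(-3)))) = 1/(26 + 42*(-44 + 1/(1 + 25 + 5*(-⅓)))) = 1/(26 + 42*(-44 + 1/(1 + 25 - 5/3))) = 1/(26 + 42*(-44 + 1/(73/3))) = 1/(26 + 42*(-44 + 3/73)) = 1/(26 + 42*(-3209/73)) = 1/(26 - 134778/73) = 1/(-132880/73) = -73/132880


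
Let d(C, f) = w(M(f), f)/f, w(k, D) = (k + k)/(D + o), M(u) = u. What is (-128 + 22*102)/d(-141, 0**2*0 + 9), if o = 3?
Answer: 12696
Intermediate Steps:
w(k, D) = 2*k/(3 + D) (w(k, D) = (k + k)/(D + 3) = (2*k)/(3 + D) = 2*k/(3 + D))
d(C, f) = 2/(3 + f) (d(C, f) = (2*f/(3 + f))/f = 2/(3 + f))
(-128 + 22*102)/d(-141, 0**2*0 + 9) = (-128 + 22*102)/((2/(3 + (0**2*0 + 9)))) = (-128 + 2244)/((2/(3 + (0*0 + 9)))) = 2116/((2/(3 + (0 + 9)))) = 2116/((2/(3 + 9))) = 2116/((2/12)) = 2116/((2*(1/12))) = 2116/(1/6) = 2116*6 = 12696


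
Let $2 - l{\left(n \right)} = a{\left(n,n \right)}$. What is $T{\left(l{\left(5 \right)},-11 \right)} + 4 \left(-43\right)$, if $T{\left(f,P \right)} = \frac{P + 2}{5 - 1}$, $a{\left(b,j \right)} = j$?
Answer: $- \frac{697}{4} \approx -174.25$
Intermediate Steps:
$l{\left(n \right)} = 2 - n$
$T{\left(f,P \right)} = \frac{1}{2} + \frac{P}{4}$ ($T{\left(f,P \right)} = \frac{2 + P}{4} = \left(2 + P\right) \frac{1}{4} = \frac{1}{2} + \frac{P}{4}$)
$T{\left(l{\left(5 \right)},-11 \right)} + 4 \left(-43\right) = \left(\frac{1}{2} + \frac{1}{4} \left(-11\right)\right) + 4 \left(-43\right) = \left(\frac{1}{2} - \frac{11}{4}\right) - 172 = - \frac{9}{4} - 172 = - \frac{697}{4}$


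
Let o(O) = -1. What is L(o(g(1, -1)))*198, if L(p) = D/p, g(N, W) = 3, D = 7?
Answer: -1386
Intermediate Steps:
L(p) = 7/p
L(o(g(1, -1)))*198 = (7/(-1))*198 = (7*(-1))*198 = -7*198 = -1386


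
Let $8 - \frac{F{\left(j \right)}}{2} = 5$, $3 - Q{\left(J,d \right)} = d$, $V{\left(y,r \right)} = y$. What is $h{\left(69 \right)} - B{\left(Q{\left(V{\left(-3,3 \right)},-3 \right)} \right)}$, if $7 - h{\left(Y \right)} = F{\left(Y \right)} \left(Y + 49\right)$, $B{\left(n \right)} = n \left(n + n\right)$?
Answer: $-773$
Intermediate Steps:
$Q{\left(J,d \right)} = 3 - d$
$F{\left(j \right)} = 6$ ($F{\left(j \right)} = 16 - 10 = 6$)
$B{\left(n \right)} = 2 n^{2}$ ($B{\left(n \right)} = n 2 n = 2 n^{2}$)
$h{\left(Y \right)} = -287 - 6 Y$ ($h{\left(Y \right)} = 7 - 6 \left(Y + 49\right) = 7 - 6 \left(49 + Y\right) = 7 - \left(294 + 6 Y\right) = -287 - 6 Y$)
$h{\left(69 \right)} - B{\left(Q{\left(V{\left(-3,3 \right)},-3 \right)} \right)} = \left(-287 - 414\right) - 2 \left(3 - -3\right)^{2} = \left(-287 - 414\right) - 2 \left(3 + 3\right)^{2} = -701 - 2 \cdot 6^{2} = -701 - 2 \cdot 36 = -701 - 72 = -773$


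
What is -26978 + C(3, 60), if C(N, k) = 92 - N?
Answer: -26889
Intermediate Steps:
-26978 + C(3, 60) = -26978 + (92 - 1*3) = -26978 + (92 - 3) = -26978 + 89 = -26889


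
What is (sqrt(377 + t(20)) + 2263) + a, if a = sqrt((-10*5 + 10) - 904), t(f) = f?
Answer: 2263 + sqrt(397) + 4*I*sqrt(59) ≈ 2282.9 + 30.725*I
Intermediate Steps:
a = 4*I*sqrt(59) (a = sqrt((-50 + 10) - 904) = sqrt(-40 - 904) = sqrt(-944) = 4*I*sqrt(59) ≈ 30.725*I)
(sqrt(377 + t(20)) + 2263) + a = (sqrt(377 + 20) + 2263) + 4*I*sqrt(59) = (sqrt(397) + 2263) + 4*I*sqrt(59) = (2263 + sqrt(397)) + 4*I*sqrt(59) = 2263 + sqrt(397) + 4*I*sqrt(59)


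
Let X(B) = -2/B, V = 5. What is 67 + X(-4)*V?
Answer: 139/2 ≈ 69.500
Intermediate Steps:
67 + X(-4)*V = 67 - 2/(-4)*5 = 67 - 2*(-¼)*5 = 67 + (½)*5 = 67 + 5/2 = 139/2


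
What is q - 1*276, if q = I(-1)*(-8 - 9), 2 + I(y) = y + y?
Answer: -208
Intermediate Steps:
I(y) = -2 + 2*y (I(y) = -2 + (y + y) = -2 + 2*y)
q = 68 (q = (-2 + 2*(-1))*(-8 - 9) = (-2 - 2)*(-17) = -4*(-17) = 68)
q - 1*276 = 68 - 1*276 = 68 - 276 = -208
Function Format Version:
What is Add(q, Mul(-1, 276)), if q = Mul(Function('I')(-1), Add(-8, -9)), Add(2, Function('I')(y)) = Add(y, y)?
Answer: -208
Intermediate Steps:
Function('I')(y) = Add(-2, Mul(2, y)) (Function('I')(y) = Add(-2, Add(y, y)) = Add(-2, Mul(2, y)))
q = 68 (q = Mul(Add(-2, Mul(2, -1)), Add(-8, -9)) = Mul(Add(-2, -2), -17) = Mul(-4, -17) = 68)
Add(q, Mul(-1, 276)) = Add(68, Mul(-1, 276)) = Add(68, -276) = -208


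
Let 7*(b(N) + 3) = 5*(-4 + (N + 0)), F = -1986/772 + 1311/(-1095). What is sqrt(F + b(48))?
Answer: sqrt(23984345326830)/986230 ≈ 4.9658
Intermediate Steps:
F = -531127/140890 (F = -1986*1/772 + 1311*(-1/1095) = -993/386 - 437/365 = -531127/140890 ≈ -3.7698)
b(N) = -41/7 + 5*N/7 (b(N) = -3 + (5*(-4 + (N + 0)))/7 = -3 + (5*(-4 + N))/7 = -3 + (-20 + 5*N)/7 = -3 + (-20/7 + 5*N/7) = -41/7 + 5*N/7)
sqrt(F + b(48)) = sqrt(-531127/140890 + (-41/7 + (5/7)*48)) = sqrt(-531127/140890 + (-41/7 + 240/7)) = sqrt(-531127/140890 + 199/7) = sqrt(24319221/986230) = sqrt(23984345326830)/986230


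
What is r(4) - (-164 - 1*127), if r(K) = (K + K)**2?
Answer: 355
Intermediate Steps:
r(K) = 4*K**2 (r(K) = (2*K)**2 = 4*K**2)
r(4) - (-164 - 1*127) = 4*4**2 - (-164 - 1*127) = 4*16 - (-164 - 127) = 64 - 1*(-291) = 64 + 291 = 355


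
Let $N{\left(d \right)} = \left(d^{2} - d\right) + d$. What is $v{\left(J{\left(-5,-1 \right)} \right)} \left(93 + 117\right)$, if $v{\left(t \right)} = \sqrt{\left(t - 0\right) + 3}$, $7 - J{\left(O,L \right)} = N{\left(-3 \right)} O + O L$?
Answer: $1050 \sqrt{2} \approx 1484.9$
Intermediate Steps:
$N{\left(d \right)} = d^{2}$
$J{\left(O,L \right)} = 7 - 9 O - L O$ ($J{\left(O,L \right)} = 7 - \left(\left(-3\right)^{2} O + O L\right) = 7 - \left(9 O + L O\right) = 7 - 9 O - L O$)
$v{\left(t \right)} = \sqrt{3 + t}$ ($v{\left(t \right)} = \sqrt{\left(t + 0\right) + 3} = \sqrt{t + 3} = \sqrt{3 + t}$)
$v{\left(J{\left(-5,-1 \right)} \right)} \left(93 + 117\right) = \sqrt{3 - \left(-52 + 5\right)} \left(93 + 117\right) = \sqrt{3 + \left(7 + 45 - 5\right)} 210 = \sqrt{3 + 47} \cdot 210 = \sqrt{50} \cdot 210 = 5 \sqrt{2} \cdot 210 = 1050 \sqrt{2}$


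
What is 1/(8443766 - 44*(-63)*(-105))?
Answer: 1/8152706 ≈ 1.2266e-7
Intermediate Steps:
1/(8443766 - 44*(-63)*(-105)) = 1/(8443766 + 2772*(-105)) = 1/(8443766 - 291060) = 1/8152706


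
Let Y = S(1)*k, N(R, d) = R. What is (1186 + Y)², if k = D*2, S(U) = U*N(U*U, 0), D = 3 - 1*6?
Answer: 1392400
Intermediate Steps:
D = -3 (D = 3 - 6 = -3)
S(U) = U³ (S(U) = U*(U*U) = U*U² = U³)
k = -6 (k = -3*2 = -6)
Y = -6 (Y = 1³*(-6) = 1*(-6) = -6)
(1186 + Y)² = (1186 - 6)² = 1180² = 1392400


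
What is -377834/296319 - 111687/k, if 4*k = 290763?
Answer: -26915563106/9573177933 ≈ -2.8116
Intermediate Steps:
k = 290763/4 (k = (¼)*290763 = 290763/4 ≈ 72691.)
-377834/296319 - 111687/k = -377834/296319 - 111687/290763/4 = -377834*1/296319 - 111687*4/290763 = -377834/296319 - 148916/96921 = -26915563106/9573177933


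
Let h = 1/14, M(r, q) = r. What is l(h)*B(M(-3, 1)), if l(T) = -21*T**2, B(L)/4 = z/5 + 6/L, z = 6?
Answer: 12/35 ≈ 0.34286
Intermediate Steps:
h = 1/14 ≈ 0.071429
B(L) = 24/5 + 24/L (B(L) = 4*(6/5 + 6/L) = 24/5 + 24/L)
l(h)*B(M(-3, 1)) = (-21*(1/14)**2)*(24/5 + 24/(-3)) = (-21*1/196)*(24/5 + 24*(-1/3)) = -3*(24/5 - 8)/28 = -3/28*(-16/5) = 12/35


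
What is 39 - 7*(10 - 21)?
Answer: 116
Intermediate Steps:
39 - 7*(10 - 21) = 39 - 7*(-11) = 39 + 77 = 116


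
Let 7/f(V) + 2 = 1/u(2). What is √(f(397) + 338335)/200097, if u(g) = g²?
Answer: √338331/200097 ≈ 0.0029069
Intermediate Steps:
f(V) = -4 (f(V) = 7/(-2 + 1/(2²)) = 7/(-2 + 1/4) = 7/(-2 + ¼) = 7/(-7/4) = 7*(-4/7) = -4)
√(f(397) + 338335)/200097 = √(-4 + 338335)/200097 = √338331*(1/200097) = √338331/200097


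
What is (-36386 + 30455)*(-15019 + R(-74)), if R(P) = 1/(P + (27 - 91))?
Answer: 4097575671/46 ≈ 8.9078e+7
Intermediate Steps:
R(P) = 1/(-64 + P) (R(P) = 1/(P - 64) = 1/(-64 + P))
(-36386 + 30455)*(-15019 + R(-74)) = (-36386 + 30455)*(-15019 + 1/(-64 - 74)) = -5931*(-15019 + 1/(-138)) = -5931*(-15019 - 1/138) = -5931*(-2072623/138) = 4097575671/46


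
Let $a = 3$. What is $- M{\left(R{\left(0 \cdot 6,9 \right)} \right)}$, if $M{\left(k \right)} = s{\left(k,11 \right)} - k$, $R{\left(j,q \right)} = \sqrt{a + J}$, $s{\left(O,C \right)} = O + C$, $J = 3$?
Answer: $-11$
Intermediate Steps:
$s{\left(O,C \right)} = C + O$
$R{\left(j,q \right)} = \sqrt{6}$ ($R{\left(j,q \right)} = \sqrt{3 + 3} = \sqrt{6}$)
$M{\left(k \right)} = 11$ ($M{\left(k \right)} = \left(11 + k\right) - k = 11$)
$- M{\left(R{\left(0 \cdot 6,9 \right)} \right)} = \left(-1\right) 11 = -11$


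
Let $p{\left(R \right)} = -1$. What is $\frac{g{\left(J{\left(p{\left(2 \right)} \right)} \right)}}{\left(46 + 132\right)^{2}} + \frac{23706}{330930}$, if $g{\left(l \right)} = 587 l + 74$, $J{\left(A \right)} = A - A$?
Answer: $\frac{21544159}{291255170} \approx 0.07397$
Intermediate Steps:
$J{\left(A \right)} = 0$
$g{\left(l \right)} = 74 + 587 l$
$\frac{g{\left(J{\left(p{\left(2 \right)} \right)} \right)}}{\left(46 + 132\right)^{2}} + \frac{23706}{330930} = \frac{74 + 587 \cdot 0}{\left(46 + 132\right)^{2}} + \frac{23706}{330930} = \frac{74 + 0}{178^{2}} + 23706 \cdot \frac{1}{330930} = \frac{74}{31684} + \frac{1317}{18385} = 74 \cdot \frac{1}{31684} + \frac{1317}{18385} = \frac{37}{15842} + \frac{1317}{18385} = \frac{21544159}{291255170}$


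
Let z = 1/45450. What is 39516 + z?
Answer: 1796002201/45450 ≈ 39516.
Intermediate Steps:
z = 1/45450 ≈ 2.2002e-5
39516 + z = 39516 + 1/45450 = 1796002201/45450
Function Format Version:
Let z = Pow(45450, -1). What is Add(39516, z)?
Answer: Rational(1796002201, 45450) ≈ 39516.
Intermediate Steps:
z = Rational(1, 45450) ≈ 2.2002e-5
Add(39516, z) = Add(39516, Rational(1, 45450)) = Rational(1796002201, 45450)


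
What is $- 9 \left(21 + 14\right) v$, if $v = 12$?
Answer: $-3780$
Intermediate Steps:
$- 9 \left(21 + 14\right) v = - 9 \left(21 + 14\right) 12 = \left(-9\right) 35 \cdot 12 = \left(-315\right) 12 = -3780$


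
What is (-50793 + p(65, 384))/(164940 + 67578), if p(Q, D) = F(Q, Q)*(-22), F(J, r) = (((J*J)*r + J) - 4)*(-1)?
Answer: 1997433/77506 ≈ 25.771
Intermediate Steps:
F(J, r) = 4 - J - r*J² (F(J, r) = ((J²*r + J) - 4)*(-1) = ((r*J² + J) - 4)*(-1) = ((J + r*J²) - 4)*(-1) = (-4 + J + r*J²)*(-1) = 4 - J - r*J²)
p(Q, D) = -88 + 22*Q + 22*Q³ (p(Q, D) = (4 - Q - Q*Q²)*(-22) = (4 - Q - Q³)*(-22) = -88 + 22*Q + 22*Q³)
(-50793 + p(65, 384))/(164940 + 67578) = (-50793 + (-88 + 22*65 + 22*65³))/(164940 + 67578) = (-50793 + (-88 + 1430 + 22*274625))/232518 = (-50793 + (-88 + 1430 + 6041750))*(1/232518) = (-50793 + 6043092)*(1/232518) = 5992299*(1/232518) = 1997433/77506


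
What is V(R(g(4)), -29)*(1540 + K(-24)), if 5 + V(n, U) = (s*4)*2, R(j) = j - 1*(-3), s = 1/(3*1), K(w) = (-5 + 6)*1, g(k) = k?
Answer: -10787/3 ≈ -3595.7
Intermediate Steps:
K(w) = 1 (K(w) = 1*1 = 1)
s = ⅓ (s = 1/3 = ⅓ ≈ 0.33333)
R(j) = 3 + j (R(j) = j + 3 = 3 + j)
V(n, U) = -7/3 (V(n, U) = -5 + ((⅓)*4)*2 = -5 + (4/3)*2 = -5 + 8/3 = -7/3)
V(R(g(4)), -29)*(1540 + K(-24)) = -7*(1540 + 1)/3 = -7/3*1541 = -10787/3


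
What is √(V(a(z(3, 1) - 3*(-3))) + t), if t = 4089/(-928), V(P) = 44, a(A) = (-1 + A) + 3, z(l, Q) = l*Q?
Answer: √2534/8 ≈ 6.2924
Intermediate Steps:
z(l, Q) = Q*l
a(A) = 2 + A
t = -141/32 (t = 4089*(-1/928) = -141/32 ≈ -4.4063)
√(V(a(z(3, 1) - 3*(-3))) + t) = √(44 - 141/32) = √(1267/32) = √2534/8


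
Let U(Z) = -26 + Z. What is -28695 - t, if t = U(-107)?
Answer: -28562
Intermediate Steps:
t = -133 (t = -26 - 107 = -133)
-28695 - t = -28695 - 1*(-133) = -28695 + 133 = -28562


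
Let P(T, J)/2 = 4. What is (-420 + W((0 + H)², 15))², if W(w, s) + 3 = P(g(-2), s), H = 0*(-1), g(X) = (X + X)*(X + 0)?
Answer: 172225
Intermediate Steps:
g(X) = 2*X² (g(X) = (2*X)*X = 2*X²)
H = 0
P(T, J) = 8 (P(T, J) = 2*4 = 8)
W(w, s) = 5 (W(w, s) = -3 + 8 = 5)
(-420 + W((0 + H)², 15))² = (-420 + 5)² = (-415)² = 172225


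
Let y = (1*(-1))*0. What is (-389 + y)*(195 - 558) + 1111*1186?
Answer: 1458853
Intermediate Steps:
y = 0 (y = -1*0 = 0)
(-389 + y)*(195 - 558) + 1111*1186 = (-389 + 0)*(195 - 558) + 1111*1186 = -389*(-363) + 1317646 = 141207 + 1317646 = 1458853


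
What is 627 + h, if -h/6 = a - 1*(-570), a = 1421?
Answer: -11319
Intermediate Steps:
h = -11946 (h = -6*(1421 - 1*(-570)) = -6*(1421 + 570) = -6*1991 = -11946)
627 + h = 627 - 11946 = -11319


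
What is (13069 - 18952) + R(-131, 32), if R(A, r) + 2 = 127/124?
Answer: -729613/124 ≈ -5884.0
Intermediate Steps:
R(A, r) = -121/124 (R(A, r) = -2 + 127/124 = -121/124)
(13069 - 18952) + R(-131, 32) = (13069 - 18952) - 121/124 = -5883 - 121/124 = -729613/124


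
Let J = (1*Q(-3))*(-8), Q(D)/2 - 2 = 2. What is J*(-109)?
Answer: 6976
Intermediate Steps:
Q(D) = 8 (Q(D) = 4 + 2*2 = 4 + 4 = 8)
J = -64 (J = (1*8)*(-8) = 8*(-8) = -64)
J*(-109) = -64*(-109) = 6976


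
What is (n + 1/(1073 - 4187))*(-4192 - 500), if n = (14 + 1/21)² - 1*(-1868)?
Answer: -82146818906/8477 ≈ -9.6906e+6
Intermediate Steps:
n = 910813/441 (n = (14 + 1*(1/21))² + 1868 = (14 + 1/21)² + 1868 = (295/21)² + 1868 = 87025/441 + 1868 = 910813/441 ≈ 2065.3)
(n + 1/(1073 - 4187))*(-4192 - 500) = (910813/441 + 1/(1073 - 4187))*(-4192 - 500) = (910813/441 + 1/(-3114))*(-4692) = (910813/441 - 1/3114)*(-4692) = (105047083/50862)*(-4692) = -82146818906/8477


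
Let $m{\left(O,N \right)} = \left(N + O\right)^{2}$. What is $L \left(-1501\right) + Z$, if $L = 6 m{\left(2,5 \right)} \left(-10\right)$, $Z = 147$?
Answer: $4413087$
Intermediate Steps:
$L = -2940$ ($L = 6 \left(5 + 2\right)^{2} \left(-10\right) = 6 \cdot 7^{2} \left(-10\right) = 6 \cdot 49 \left(-10\right) = 294 \left(-10\right) = -2940$)
$L \left(-1501\right) + Z = \left(-2940\right) \left(-1501\right) + 147 = 4412940 + 147 = 4413087$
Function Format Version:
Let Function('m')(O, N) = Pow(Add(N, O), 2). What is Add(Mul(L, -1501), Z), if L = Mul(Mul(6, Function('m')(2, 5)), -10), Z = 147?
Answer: 4413087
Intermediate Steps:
L = -2940 (L = Mul(Mul(6, Pow(Add(5, 2), 2)), -10) = Mul(Mul(6, Pow(7, 2)), -10) = Mul(Mul(6, 49), -10) = Mul(294, -10) = -2940)
Add(Mul(L, -1501), Z) = Add(Mul(-2940, -1501), 147) = Add(4412940, 147) = 4413087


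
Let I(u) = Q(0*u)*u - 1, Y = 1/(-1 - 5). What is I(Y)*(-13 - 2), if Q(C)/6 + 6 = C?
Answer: -75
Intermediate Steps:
Q(C) = -36 + 6*C
Y = -1/6 (Y = 1/(-6) = -1/6 ≈ -0.16667)
I(u) = -1 - 36*u (I(u) = (-36 + 6*(0*u))*u - 1 = (-36 + 6*0)*u - 1 = (-36 + 0)*u - 1 = -36*u - 1 = -1 - 36*u)
I(Y)*(-13 - 2) = (-1 - 36*(-1/6))*(-13 - 2) = (-1 + 6)*(-15) = 5*(-15) = -75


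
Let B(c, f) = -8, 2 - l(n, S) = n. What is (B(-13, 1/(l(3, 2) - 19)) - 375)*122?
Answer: -46726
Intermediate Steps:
l(n, S) = 2 - n
(B(-13, 1/(l(3, 2) - 19)) - 375)*122 = (-8 - 375)*122 = -383*122 = -46726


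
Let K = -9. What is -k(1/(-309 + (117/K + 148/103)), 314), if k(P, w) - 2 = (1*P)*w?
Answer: -16847/16509 ≈ -1.0205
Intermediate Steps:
k(P, w) = 2 + P*w (k(P, w) = 2 + (1*P)*w = 2 + P*w)
-k(1/(-309 + (117/K + 148/103)), 314) = -(2 + 314/(-309 + (117/(-9) + 148/103))) = -(2 + 314/(-309 + (117*(-⅑) + 148*(1/103)))) = -(2 + 314/(-309 + (-13 + 148/103))) = -(2 + 314/(-309 - 1191/103)) = -(2 + 314/(-33018/103)) = -(2 - 103/33018*314) = -(2 - 16171/16509) = -1*16847/16509 = -16847/16509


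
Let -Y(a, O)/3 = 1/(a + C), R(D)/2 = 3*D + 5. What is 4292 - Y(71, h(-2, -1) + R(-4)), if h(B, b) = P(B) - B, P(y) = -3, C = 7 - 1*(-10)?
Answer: 377699/88 ≈ 4292.0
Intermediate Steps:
C = 17 (C = 7 + 10 = 17)
R(D) = 10 + 6*D (R(D) = 2*(3*D + 5) = 2*(5 + 3*D) = 10 + 6*D)
h(B, b) = -3 - B
Y(a, O) = -3/(17 + a) (Y(a, O) = -3/(a + 17) = -3/(17 + a))
4292 - Y(71, h(-2, -1) + R(-4)) = 4292 - (-3)/(17 + 71) = 4292 - (-3)/88 = 4292 - 1*(-3/88) = 4292 + 3/88 = 377699/88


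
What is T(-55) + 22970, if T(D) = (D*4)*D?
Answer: 35070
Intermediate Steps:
T(D) = 4*D**2 (T(D) = (4*D)*D = 4*D**2)
T(-55) + 22970 = 4*(-55)**2 + 22970 = 4*3025 + 22970 = 12100 + 22970 = 35070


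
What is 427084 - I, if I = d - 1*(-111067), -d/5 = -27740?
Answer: 177317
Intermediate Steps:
d = 138700 (d = -5*(-27740) = 138700)
I = 249767 (I = 138700 - 1*(-111067) = 138700 + 111067 = 249767)
427084 - I = 427084 - 1*249767 = 427084 - 249767 = 177317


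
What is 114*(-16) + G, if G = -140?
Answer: -1964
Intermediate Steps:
114*(-16) + G = 114*(-16) - 140 = -1824 - 140 = -1964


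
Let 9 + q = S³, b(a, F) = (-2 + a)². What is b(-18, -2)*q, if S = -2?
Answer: -6800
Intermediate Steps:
q = -17 (q = -9 + (-2)³ = -9 - 8 = -17)
b(-18, -2)*q = (-2 - 18)²*(-17) = (-20)²*(-17) = 400*(-17) = -6800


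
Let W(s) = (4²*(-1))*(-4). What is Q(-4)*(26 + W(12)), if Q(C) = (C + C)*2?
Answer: -1440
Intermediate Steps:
Q(C) = 4*C (Q(C) = (2*C)*2 = 4*C)
W(s) = 64 (W(s) = (16*(-1))*(-4) = -16*(-4) = 64)
Q(-4)*(26 + W(12)) = (4*(-4))*(26 + 64) = -16*90 = -1440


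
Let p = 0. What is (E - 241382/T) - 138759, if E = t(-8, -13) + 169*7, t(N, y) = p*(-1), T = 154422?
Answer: -10622501227/77211 ≈ -1.3758e+5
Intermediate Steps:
t(N, y) = 0 (t(N, y) = 0*(-1) = 0)
E = 1183 (E = 0 + 169*7 = 0 + 1183 = 1183)
(E - 241382/T) - 138759 = (1183 - 241382/154422) - 138759 = (1183 - 241382*1/154422) - 138759 = (1183 - 120691/77211) - 138759 = 91219922/77211 - 138759 = -10622501227/77211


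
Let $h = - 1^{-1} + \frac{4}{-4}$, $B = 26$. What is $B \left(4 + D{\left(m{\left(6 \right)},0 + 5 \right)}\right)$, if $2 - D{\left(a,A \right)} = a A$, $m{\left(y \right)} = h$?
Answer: $416$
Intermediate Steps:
$h = -2$ ($h = \left(-1\right) 1 + 4 \left(- \frac{1}{4}\right) = -1 - 1 = -2$)
$m{\left(y \right)} = -2$
$D{\left(a,A \right)} = 2 - A a$ ($D{\left(a,A \right)} = 2 - a A = 2 - A a$)
$B \left(4 + D{\left(m{\left(6 \right)},0 + 5 \right)}\right) = 26 \left(4 - \left(-2 + \left(0 + 5\right) \left(-2\right)\right)\right) = 26 \left(4 - \left(-2 + 5 \left(-2\right)\right)\right) = 26 \left(4 + \left(2 + 10\right)\right) = 26 \left(4 + 12\right) = 26 \cdot 16 = 416$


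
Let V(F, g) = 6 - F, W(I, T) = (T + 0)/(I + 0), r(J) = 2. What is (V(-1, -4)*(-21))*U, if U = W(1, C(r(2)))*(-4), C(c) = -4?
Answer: -2352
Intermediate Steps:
W(I, T) = T/I
U = 16 (U = -4/1*(-4) = -4*1*(-4) = -4*(-4) = 16)
(V(-1, -4)*(-21))*U = ((6 - 1*(-1))*(-21))*16 = ((6 + 1)*(-21))*16 = (7*(-21))*16 = -147*16 = -2352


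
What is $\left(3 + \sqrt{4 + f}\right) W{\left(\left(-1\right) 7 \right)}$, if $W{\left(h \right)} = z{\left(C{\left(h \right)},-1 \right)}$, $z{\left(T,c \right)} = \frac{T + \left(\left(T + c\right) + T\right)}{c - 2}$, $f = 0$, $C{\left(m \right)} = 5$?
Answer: $- \frac{70}{3} \approx -23.333$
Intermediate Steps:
$z{\left(T,c \right)} = \frac{c + 3 T}{-2 + c}$ ($z{\left(T,c \right)} = \frac{T + \left(c + 2 T\right)}{-2 + c} = \frac{c + 3 T}{-2 + c}$)
$W{\left(h \right)} = - \frac{14}{3}$ ($W{\left(h \right)} = \frac{-1 + 3 \cdot 5}{-2 - 1} = \frac{-1 + 15}{-3} = \left(- \frac{1}{3}\right) 14 = - \frac{14}{3}$)
$\left(3 + \sqrt{4 + f}\right) W{\left(\left(-1\right) 7 \right)} = \left(3 + \sqrt{4 + 0}\right) \left(- \frac{14}{3}\right) = \left(3 + \sqrt{4}\right) \left(- \frac{14}{3}\right) = \left(3 + 2\right) \left(- \frac{14}{3}\right) = 5 \left(- \frac{14}{3}\right) = - \frac{70}{3}$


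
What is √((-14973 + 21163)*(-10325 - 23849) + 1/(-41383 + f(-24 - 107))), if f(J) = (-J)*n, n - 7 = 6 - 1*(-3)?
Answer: I*√326500760981294427/39287 ≈ 14544.0*I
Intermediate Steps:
n = 16 (n = 7 + (6 - 1*(-3)) = 7 + (6 + 3) = 7 + 9 = 16)
f(J) = -16*J (f(J) = -J*16 = -16*J)
√((-14973 + 21163)*(-10325 - 23849) + 1/(-41383 + f(-24 - 107))) = √((-14973 + 21163)*(-10325 - 23849) + 1/(-41383 - 16*(-24 - 107))) = √(6190*(-34174) + 1/(-41383 - 16*(-131))) = √(-211537060 + 1/(-41383 + 2096)) = √(-211537060 + 1/(-39287)) = √(-211537060 - 1/39287) = √(-8310656476221/39287) = I*√326500760981294427/39287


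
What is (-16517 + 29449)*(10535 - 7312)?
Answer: 41679836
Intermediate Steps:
(-16517 + 29449)*(10535 - 7312) = 12932*3223 = 41679836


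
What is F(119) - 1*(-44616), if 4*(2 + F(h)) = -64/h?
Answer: 5309050/119 ≈ 44614.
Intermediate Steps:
F(h) = -2 - 16/h (F(h) = -2 + (-64/h)/4 = -2 - 16/h)
F(119) - 1*(-44616) = (-2 - 16/119) - 1*(-44616) = (-2 - 16*1/119) + 44616 = (-2 - 16/119) + 44616 = -254/119 + 44616 = 5309050/119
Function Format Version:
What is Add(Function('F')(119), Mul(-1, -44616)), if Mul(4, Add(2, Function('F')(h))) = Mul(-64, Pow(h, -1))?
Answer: Rational(5309050, 119) ≈ 44614.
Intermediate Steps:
Function('F')(h) = Add(-2, Mul(-16, Pow(h, -1))) (Function('F')(h) = Add(-2, Mul(Rational(1, 4), Mul(-64, Pow(h, -1)))) = Add(-2, Mul(-16, Pow(h, -1))))
Add(Function('F')(119), Mul(-1, -44616)) = Add(Add(-2, Mul(-16, Pow(119, -1))), Mul(-1, -44616)) = Add(Add(-2, Mul(-16, Rational(1, 119))), 44616) = Add(Add(-2, Rational(-16, 119)), 44616) = Add(Rational(-254, 119), 44616) = Rational(5309050, 119)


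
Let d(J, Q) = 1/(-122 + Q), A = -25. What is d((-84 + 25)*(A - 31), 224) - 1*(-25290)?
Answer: 2579581/102 ≈ 25290.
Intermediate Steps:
d((-84 + 25)*(A - 31), 224) - 1*(-25290) = 1/(-122 + 224) - 1*(-25290) = 1/102 + 25290 = 2579581/102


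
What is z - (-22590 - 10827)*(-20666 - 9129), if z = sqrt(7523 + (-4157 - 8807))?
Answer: -995659515 + I*sqrt(5441) ≈ -9.9566e+8 + 73.763*I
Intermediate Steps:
z = I*sqrt(5441) (z = sqrt(7523 - 12964) = sqrt(-5441) = I*sqrt(5441) ≈ 73.763*I)
z - (-22590 - 10827)*(-20666 - 9129) = I*sqrt(5441) - (-22590 - 10827)*(-20666 - 9129) = I*sqrt(5441) - (-33417)*(-29795) = I*sqrt(5441) - 1*995659515 = I*sqrt(5441) - 995659515 = -995659515 + I*sqrt(5441)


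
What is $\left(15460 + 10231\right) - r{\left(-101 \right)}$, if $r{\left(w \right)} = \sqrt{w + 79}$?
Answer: $25691 - i \sqrt{22} \approx 25691.0 - 4.6904 i$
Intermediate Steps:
$r{\left(w \right)} = \sqrt{79 + w}$
$\left(15460 + 10231\right) - r{\left(-101 \right)} = \left(15460 + 10231\right) - \sqrt{79 - 101} = 25691 - \sqrt{-22} = 25691 - i \sqrt{22}$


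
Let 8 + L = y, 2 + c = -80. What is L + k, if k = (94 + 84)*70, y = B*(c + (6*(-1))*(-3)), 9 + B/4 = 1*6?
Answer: 13220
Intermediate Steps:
B = -12 (B = -36 + 4*(1*6) = -36 + 4*6 = -36 + 24 = -12)
c = -82 (c = -2 - 80 = -82)
y = 768 (y = -12*(-82 + (6*(-1))*(-3)) = -12*(-82 - 6*(-3)) = -12*(-82 + 18) = -12*(-64) = 768)
L = 760 (L = -8 + 768 = 760)
k = 12460 (k = 178*70 = 12460)
L + k = 760 + 12460 = 13220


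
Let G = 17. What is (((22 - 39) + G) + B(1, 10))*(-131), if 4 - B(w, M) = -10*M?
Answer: -13624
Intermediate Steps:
B(w, M) = 4 + 10*M (B(w, M) = 4 - (-10)*M = 4 + 10*M)
(((22 - 39) + G) + B(1, 10))*(-131) = (((22 - 39) + 17) + (4 + 10*10))*(-131) = ((-17 + 17) + (4 + 100))*(-131) = (0 + 104)*(-131) = 104*(-131) = -13624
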